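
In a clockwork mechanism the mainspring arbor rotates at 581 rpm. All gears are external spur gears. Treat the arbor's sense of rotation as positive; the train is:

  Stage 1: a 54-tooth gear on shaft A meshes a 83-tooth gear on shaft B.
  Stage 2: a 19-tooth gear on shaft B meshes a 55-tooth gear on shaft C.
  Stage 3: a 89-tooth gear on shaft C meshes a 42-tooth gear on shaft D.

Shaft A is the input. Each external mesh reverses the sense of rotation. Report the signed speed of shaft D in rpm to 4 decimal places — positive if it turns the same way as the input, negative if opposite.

Stage 1 [54T→83T]: ω = 581.0000×54/83 = 378.0000 rpm, dir flips to −; running = −378.0000
Stage 2 [19T→55T]: ω = 378.0000×19/55 = 130.5818 rpm, dir flips to +; running = +130.5818
Stage 3 [89T→42T]: ω = 130.5818×89/42 = 276.7091 rpm, dir flips to −; running = −276.7091

-276.7091 rpm (opposite to input, |ω| = 276.7091 rpm)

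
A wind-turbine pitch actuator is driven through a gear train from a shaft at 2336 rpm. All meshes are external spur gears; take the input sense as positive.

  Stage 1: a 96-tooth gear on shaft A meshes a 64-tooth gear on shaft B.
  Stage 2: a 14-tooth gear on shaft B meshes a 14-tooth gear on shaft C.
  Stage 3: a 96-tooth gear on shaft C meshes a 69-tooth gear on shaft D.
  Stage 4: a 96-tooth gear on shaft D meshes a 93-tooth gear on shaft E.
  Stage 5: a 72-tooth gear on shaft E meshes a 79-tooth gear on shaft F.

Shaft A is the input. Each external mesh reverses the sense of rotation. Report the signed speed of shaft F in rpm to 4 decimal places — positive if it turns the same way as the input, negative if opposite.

-4586.4845 rpm (opposite to input, |ω| = 4586.4845 rpm)

Stage 1 [96T→64T]: ω = 2336.0000×96/64 = 3504.0000 rpm, dir flips to −; running = −3504.0000
Stage 2 [14T→14T]: ω = 3504.0000×14/14 = 3504.0000 rpm, dir flips to +; running = +3504.0000
Stage 3 [96T→69T]: ω = 3504.0000×96/69 = 4875.1304 rpm, dir flips to −; running = −4875.1304
Stage 4 [96T→93T]: ω = 4875.1304×96/93 = 5032.3927 rpm, dir flips to +; running = +5032.3927
Stage 5 [72T→79T]: ω = 5032.3927×72/79 = 4586.4845 rpm, dir flips to −; running = −4586.4845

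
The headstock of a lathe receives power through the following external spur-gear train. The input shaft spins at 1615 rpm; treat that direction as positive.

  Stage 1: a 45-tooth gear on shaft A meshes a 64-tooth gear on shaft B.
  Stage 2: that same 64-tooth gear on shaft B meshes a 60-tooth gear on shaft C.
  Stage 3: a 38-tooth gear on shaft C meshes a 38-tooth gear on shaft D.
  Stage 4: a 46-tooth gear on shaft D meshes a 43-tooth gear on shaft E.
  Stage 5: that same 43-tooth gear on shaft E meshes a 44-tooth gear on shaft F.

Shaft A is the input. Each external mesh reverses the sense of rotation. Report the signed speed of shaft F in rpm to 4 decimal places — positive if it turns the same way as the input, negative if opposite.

Stage 1 [45T→64T]: ω = 1615.0000×45/64 = 1135.5469 rpm, dir flips to −; running = −1135.5469
Stage 2 [64T→60T]: ω = 1135.5469×64/60 = 1211.2500 rpm, dir flips to +; running = +1211.2500
Stage 3 [38T→38T]: ω = 1211.2500×38/38 = 1211.2500 rpm, dir flips to −; running = −1211.2500
Stage 4 [46T→43T]: ω = 1211.2500×46/43 = 1295.7558 rpm, dir flips to +; running = +1295.7558
Stage 5 [43T→44T]: ω = 1295.7558×43/44 = 1266.3068 rpm, dir flips to −; running = −1266.3068

-1266.3068 rpm (opposite to input, |ω| = 1266.3068 rpm)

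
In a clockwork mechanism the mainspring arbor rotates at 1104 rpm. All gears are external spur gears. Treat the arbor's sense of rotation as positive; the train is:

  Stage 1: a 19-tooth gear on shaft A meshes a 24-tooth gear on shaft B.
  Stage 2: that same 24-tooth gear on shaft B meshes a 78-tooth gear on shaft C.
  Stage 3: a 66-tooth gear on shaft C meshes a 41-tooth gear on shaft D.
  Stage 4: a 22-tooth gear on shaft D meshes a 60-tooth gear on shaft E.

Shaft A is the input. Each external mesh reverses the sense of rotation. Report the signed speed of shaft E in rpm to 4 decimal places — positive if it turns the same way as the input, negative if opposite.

+158.7302 rpm (same as input, |ω| = 158.7302 rpm)

Stage 1 [19T→24T]: ω = 1104.0000×19/24 = 874.0000 rpm, dir flips to −; running = −874.0000
Stage 2 [24T→78T]: ω = 874.0000×24/78 = 268.9231 rpm, dir flips to +; running = +268.9231
Stage 3 [66T→41T]: ω = 268.9231×66/41 = 432.9006 rpm, dir flips to −; running = −432.9006
Stage 4 [22T→60T]: ω = 432.9006×22/60 = 158.7302 rpm, dir flips to +; running = +158.7302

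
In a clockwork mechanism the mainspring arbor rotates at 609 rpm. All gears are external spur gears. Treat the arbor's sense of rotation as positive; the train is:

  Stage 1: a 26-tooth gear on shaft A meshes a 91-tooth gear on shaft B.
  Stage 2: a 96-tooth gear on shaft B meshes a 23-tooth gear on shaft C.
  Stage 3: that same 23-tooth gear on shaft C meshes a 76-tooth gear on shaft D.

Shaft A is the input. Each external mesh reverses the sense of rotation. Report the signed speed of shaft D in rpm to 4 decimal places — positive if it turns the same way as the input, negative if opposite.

-219.7895 rpm (opposite to input, |ω| = 219.7895 rpm)

Stage 1 [26T→91T]: ω = 609.0000×26/91 = 174.0000 rpm, dir flips to −; running = −174.0000
Stage 2 [96T→23T]: ω = 174.0000×96/23 = 726.2609 rpm, dir flips to +; running = +726.2609
Stage 3 [23T→76T]: ω = 726.2609×23/76 = 219.7895 rpm, dir flips to −; running = −219.7895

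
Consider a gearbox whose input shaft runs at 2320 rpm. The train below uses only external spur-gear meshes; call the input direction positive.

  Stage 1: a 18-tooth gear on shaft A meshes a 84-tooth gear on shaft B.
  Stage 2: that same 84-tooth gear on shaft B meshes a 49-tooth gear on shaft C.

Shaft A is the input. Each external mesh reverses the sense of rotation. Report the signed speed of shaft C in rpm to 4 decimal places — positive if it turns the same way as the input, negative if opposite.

+852.2449 rpm (same as input, |ω| = 852.2449 rpm)

Stage 1 [18T→84T]: ω = 2320.0000×18/84 = 497.1429 rpm, dir flips to −; running = −497.1429
Stage 2 [84T→49T]: ω = 497.1429×84/49 = 852.2449 rpm, dir flips to +; running = +852.2449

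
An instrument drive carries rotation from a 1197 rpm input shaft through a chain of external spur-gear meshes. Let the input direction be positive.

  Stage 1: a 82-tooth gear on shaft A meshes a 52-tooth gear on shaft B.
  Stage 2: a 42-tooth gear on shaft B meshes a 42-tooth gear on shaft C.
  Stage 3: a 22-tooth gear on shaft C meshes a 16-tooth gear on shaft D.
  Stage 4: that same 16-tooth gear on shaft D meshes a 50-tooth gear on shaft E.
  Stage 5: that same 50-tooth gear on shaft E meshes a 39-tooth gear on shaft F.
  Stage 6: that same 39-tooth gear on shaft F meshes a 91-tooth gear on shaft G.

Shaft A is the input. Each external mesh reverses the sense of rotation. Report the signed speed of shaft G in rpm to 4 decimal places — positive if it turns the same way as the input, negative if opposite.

Stage 1 [82T→52T]: ω = 1197.0000×82/52 = 1887.5769 rpm, dir flips to −; running = −1887.5769
Stage 2 [42T→42T]: ω = 1887.5769×42/42 = 1887.5769 rpm, dir flips to +; running = +1887.5769
Stage 3 [22T→16T]: ω = 1887.5769×22/16 = 2595.4183 rpm, dir flips to −; running = −2595.4183
Stage 4 [16T→50T]: ω = 2595.4183×16/50 = 830.5338 rpm, dir flips to +; running = +830.5338
Stage 5 [50T→39T]: ω = 830.5338×50/39 = 1064.7870 rpm, dir flips to −; running = −1064.7870
Stage 6 [39T→91T]: ω = 1064.7870×39/91 = 456.3373 rpm, dir flips to +; running = +456.3373

+456.3373 rpm (same as input, |ω| = 456.3373 rpm)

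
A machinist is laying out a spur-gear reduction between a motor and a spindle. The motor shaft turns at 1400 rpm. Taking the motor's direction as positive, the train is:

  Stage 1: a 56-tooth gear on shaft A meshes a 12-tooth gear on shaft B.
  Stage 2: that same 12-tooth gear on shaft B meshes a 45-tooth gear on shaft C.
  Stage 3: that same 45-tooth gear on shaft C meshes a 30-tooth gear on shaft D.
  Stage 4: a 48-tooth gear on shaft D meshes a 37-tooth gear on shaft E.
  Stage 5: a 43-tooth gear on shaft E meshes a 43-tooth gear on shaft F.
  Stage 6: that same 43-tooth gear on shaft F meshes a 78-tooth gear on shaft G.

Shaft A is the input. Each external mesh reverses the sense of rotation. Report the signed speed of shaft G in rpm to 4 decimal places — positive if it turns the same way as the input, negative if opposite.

+1868.9951 rpm (same as input, |ω| = 1868.9951 rpm)

Stage 1 [56T→12T]: ω = 1400.0000×56/12 = 6533.3333 rpm, dir flips to −; running = −6533.3333
Stage 2 [12T→45T]: ω = 6533.3333×12/45 = 1742.2222 rpm, dir flips to +; running = +1742.2222
Stage 3 [45T→30T]: ω = 1742.2222×45/30 = 2613.3333 rpm, dir flips to −; running = −2613.3333
Stage 4 [48T→37T]: ω = 2613.3333×48/37 = 3390.2703 rpm, dir flips to +; running = +3390.2703
Stage 5 [43T→43T]: ω = 3390.2703×43/43 = 3390.2703 rpm, dir flips to −; running = −3390.2703
Stage 6 [43T→78T]: ω = 3390.2703×43/78 = 1868.9951 rpm, dir flips to +; running = +1868.9951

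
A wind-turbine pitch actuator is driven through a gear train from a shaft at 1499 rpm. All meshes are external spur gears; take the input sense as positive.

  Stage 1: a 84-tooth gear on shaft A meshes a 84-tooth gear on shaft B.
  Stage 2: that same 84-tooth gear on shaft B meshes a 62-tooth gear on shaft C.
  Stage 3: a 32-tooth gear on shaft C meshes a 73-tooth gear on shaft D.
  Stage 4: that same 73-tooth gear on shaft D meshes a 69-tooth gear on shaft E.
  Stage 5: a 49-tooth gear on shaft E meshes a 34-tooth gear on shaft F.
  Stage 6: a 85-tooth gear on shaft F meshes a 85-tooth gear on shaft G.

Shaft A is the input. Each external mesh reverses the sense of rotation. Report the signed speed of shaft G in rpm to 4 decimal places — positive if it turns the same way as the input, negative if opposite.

Stage 1 [84T→84T]: ω = 1499.0000×84/84 = 1499.0000 rpm, dir flips to −; running = −1499.0000
Stage 2 [84T→62T]: ω = 1499.0000×84/62 = 2030.9032 rpm, dir flips to +; running = +2030.9032
Stage 3 [32T→73T]: ω = 2030.9032×32/73 = 890.2589 rpm, dir flips to −; running = −890.2589
Stage 4 [73T→69T]: ω = 890.2589×73/69 = 941.8682 rpm, dir flips to +; running = +941.8682
Stage 5 [49T→34T]: ω = 941.8682×49/34 = 1357.3982 rpm, dir flips to −; running = −1357.3982
Stage 6 [85T→85T]: ω = 1357.3982×85/85 = 1357.3982 rpm, dir flips to +; running = +1357.3982

+1357.3982 rpm (same as input, |ω| = 1357.3982 rpm)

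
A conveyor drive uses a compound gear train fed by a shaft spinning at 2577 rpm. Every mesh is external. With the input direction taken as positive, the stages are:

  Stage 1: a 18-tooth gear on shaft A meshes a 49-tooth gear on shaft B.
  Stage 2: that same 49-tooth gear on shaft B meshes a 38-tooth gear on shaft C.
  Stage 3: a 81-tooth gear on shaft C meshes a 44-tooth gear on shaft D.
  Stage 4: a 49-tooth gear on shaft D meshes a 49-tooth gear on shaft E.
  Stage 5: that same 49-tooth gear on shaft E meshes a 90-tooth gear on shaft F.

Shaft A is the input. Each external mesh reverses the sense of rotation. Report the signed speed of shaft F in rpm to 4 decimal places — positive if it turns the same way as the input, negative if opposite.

-1223.4585 rpm (opposite to input, |ω| = 1223.4585 rpm)

Stage 1 [18T→49T]: ω = 2577.0000×18/49 = 946.6531 rpm, dir flips to −; running = −946.6531
Stage 2 [49T→38T]: ω = 946.6531×49/38 = 1220.6842 rpm, dir flips to +; running = +1220.6842
Stage 3 [81T→44T]: ω = 1220.6842×81/44 = 2247.1687 rpm, dir flips to −; running = −2247.1687
Stage 4 [49T→49T]: ω = 2247.1687×49/49 = 2247.1687 rpm, dir flips to +; running = +2247.1687
Stage 5 [49T→90T]: ω = 2247.1687×49/90 = 1223.4585 rpm, dir flips to −; running = −1223.4585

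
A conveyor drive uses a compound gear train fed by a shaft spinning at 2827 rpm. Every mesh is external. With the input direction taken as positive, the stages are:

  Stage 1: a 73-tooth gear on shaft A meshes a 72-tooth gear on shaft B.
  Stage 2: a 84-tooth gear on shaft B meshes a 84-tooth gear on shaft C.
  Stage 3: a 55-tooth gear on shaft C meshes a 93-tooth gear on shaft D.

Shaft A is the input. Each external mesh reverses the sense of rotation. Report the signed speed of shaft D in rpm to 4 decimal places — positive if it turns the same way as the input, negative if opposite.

Stage 1 [73T→72T]: ω = 2827.0000×73/72 = 2866.2639 rpm, dir flips to −; running = −2866.2639
Stage 2 [84T→84T]: ω = 2866.2639×84/84 = 2866.2639 rpm, dir flips to +; running = +2866.2639
Stage 3 [55T→93T]: ω = 2866.2639×55/93 = 1695.1023 rpm, dir flips to −; running = −1695.1023

-1695.1023 rpm (opposite to input, |ω| = 1695.1023 rpm)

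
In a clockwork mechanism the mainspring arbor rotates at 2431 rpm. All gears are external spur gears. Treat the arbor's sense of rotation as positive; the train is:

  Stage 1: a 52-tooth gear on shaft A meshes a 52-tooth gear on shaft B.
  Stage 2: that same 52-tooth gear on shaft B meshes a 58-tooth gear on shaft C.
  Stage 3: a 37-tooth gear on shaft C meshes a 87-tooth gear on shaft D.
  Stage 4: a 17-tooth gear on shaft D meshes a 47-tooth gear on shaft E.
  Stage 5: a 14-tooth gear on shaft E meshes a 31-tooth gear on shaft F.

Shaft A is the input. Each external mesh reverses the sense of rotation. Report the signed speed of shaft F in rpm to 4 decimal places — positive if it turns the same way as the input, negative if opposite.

Stage 1 [52T→52T]: ω = 2431.0000×52/52 = 2431.0000 rpm, dir flips to −; running = −2431.0000
Stage 2 [52T→58T]: ω = 2431.0000×52/58 = 2179.5172 rpm, dir flips to +; running = +2179.5172
Stage 3 [37T→87T]: ω = 2179.5172×37/87 = 926.9211 rpm, dir flips to −; running = −926.9211
Stage 4 [17T→47T]: ω = 926.9211×17/47 = 335.2693 rpm, dir flips to +; running = +335.2693
Stage 5 [14T→31T]: ω = 335.2693×14/31 = 151.4120 rpm, dir flips to −; running = −151.4120

-151.4120 rpm (opposite to input, |ω| = 151.4120 rpm)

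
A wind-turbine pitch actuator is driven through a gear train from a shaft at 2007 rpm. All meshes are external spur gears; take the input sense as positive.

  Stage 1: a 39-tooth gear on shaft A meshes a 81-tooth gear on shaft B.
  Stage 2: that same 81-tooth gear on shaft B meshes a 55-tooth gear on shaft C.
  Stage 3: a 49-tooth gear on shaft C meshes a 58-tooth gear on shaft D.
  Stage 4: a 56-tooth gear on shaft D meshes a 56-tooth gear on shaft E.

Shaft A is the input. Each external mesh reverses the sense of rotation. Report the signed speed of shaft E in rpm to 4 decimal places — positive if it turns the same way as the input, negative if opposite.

Stage 1 [39T→81T]: ω = 2007.0000×39/81 = 966.3333 rpm, dir flips to −; running = −966.3333
Stage 2 [81T→55T]: ω = 966.3333×81/55 = 1423.1455 rpm, dir flips to +; running = +1423.1455
Stage 3 [49T→58T]: ω = 1423.1455×49/58 = 1202.3125 rpm, dir flips to −; running = −1202.3125
Stage 4 [56T→56T]: ω = 1202.3125×56/56 = 1202.3125 rpm, dir flips to +; running = +1202.3125

+1202.3125 rpm (same as input, |ω| = 1202.3125 rpm)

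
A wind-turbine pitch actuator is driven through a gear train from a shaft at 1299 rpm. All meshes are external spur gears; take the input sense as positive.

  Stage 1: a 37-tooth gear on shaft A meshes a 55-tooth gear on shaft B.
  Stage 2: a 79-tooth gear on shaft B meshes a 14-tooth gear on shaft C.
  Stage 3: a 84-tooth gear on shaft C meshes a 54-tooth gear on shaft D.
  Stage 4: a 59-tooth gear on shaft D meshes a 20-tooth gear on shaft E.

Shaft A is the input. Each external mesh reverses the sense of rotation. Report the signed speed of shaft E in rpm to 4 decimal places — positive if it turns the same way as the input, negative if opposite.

Stage 1 [37T→55T]: ω = 1299.0000×37/55 = 873.8727 rpm, dir flips to −; running = −873.8727
Stage 2 [79T→14T]: ω = 873.8727×79/14 = 4931.1390 rpm, dir flips to +; running = +4931.1390
Stage 3 [84T→54T]: ω = 4931.1390×84/54 = 7670.6606 rpm, dir flips to −; running = −7670.6606
Stage 4 [59T→20T]: ω = 7670.6606×59/20 = 22628.4488 rpm, dir flips to +; running = +22628.4488

+22628.4488 rpm (same as input, |ω| = 22628.4488 rpm)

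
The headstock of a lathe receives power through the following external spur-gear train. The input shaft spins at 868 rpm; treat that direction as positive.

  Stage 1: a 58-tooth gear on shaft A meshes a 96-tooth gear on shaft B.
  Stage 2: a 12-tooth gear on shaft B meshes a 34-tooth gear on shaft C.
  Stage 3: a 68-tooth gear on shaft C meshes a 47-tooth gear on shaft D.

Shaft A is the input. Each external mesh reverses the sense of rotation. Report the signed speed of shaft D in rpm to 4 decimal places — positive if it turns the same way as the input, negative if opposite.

Stage 1 [58T→96T]: ω = 868.0000×58/96 = 524.4167 rpm, dir flips to −; running = −524.4167
Stage 2 [12T→34T]: ω = 524.4167×12/34 = 185.0882 rpm, dir flips to +; running = +185.0882
Stage 3 [68T→47T]: ω = 185.0882×68/47 = 267.7872 rpm, dir flips to −; running = −267.7872

-267.7872 rpm (opposite to input, |ω| = 267.7872 rpm)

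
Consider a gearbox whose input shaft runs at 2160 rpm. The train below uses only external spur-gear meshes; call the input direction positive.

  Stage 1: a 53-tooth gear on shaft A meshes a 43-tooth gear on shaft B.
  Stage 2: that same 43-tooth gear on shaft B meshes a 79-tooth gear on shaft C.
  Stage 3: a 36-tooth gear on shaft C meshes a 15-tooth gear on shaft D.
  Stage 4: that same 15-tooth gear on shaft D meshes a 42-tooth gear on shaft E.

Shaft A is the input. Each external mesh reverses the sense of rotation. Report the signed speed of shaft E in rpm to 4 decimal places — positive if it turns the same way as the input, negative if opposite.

+1242.0976 rpm (same as input, |ω| = 1242.0976 rpm)

Stage 1 [53T→43T]: ω = 2160.0000×53/43 = 2662.3256 rpm, dir flips to −; running = −2662.3256
Stage 2 [43T→79T]: ω = 2662.3256×43/79 = 1449.1139 rpm, dir flips to +; running = +1449.1139
Stage 3 [36T→15T]: ω = 1449.1139×36/15 = 3477.8734 rpm, dir flips to −; running = −3477.8734
Stage 4 [15T→42T]: ω = 3477.8734×15/42 = 1242.0976 rpm, dir flips to +; running = +1242.0976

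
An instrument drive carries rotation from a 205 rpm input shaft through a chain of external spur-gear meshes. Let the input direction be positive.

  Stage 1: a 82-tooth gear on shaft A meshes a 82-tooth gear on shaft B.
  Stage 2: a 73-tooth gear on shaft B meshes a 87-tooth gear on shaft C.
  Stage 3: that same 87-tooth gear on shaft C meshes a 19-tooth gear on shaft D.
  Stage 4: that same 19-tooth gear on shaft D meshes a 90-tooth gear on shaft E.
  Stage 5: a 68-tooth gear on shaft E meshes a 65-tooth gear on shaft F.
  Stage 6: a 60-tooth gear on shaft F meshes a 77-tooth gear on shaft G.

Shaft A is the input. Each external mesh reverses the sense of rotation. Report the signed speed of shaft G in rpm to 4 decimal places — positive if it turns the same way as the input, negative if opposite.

Stage 1 [82T→82T]: ω = 205.0000×82/82 = 205.0000 rpm, dir flips to −; running = −205.0000
Stage 2 [73T→87T]: ω = 205.0000×73/87 = 172.0115 rpm, dir flips to +; running = +172.0115
Stage 3 [87T→19T]: ω = 172.0115×87/19 = 787.6316 rpm, dir flips to −; running = −787.6316
Stage 4 [19T→90T]: ω = 787.6316×19/90 = 166.2778 rpm, dir flips to +; running = +166.2778
Stage 5 [68T→65T]: ω = 166.2778×68/65 = 173.9521 rpm, dir flips to −; running = −173.9521
Stage 6 [60T→77T]: ω = 173.9521×60/77 = 135.5471 rpm, dir flips to +; running = +135.5471

+135.5471 rpm (same as input, |ω| = 135.5471 rpm)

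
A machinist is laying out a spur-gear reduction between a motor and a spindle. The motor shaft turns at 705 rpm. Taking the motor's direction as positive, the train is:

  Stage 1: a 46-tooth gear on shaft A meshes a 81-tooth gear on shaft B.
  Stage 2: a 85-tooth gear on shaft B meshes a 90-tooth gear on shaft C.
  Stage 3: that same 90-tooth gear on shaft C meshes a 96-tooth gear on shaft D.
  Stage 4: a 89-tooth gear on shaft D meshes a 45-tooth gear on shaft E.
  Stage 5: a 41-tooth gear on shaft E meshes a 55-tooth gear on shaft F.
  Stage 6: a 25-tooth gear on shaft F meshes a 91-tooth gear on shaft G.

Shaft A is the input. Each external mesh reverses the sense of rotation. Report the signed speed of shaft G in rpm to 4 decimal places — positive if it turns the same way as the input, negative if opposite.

Stage 1 [46T→81T]: ω = 705.0000×46/81 = 400.3704 rpm, dir flips to −; running = −400.3704
Stage 2 [85T→90T]: ω = 400.3704×85/90 = 378.1276 rpm, dir flips to +; running = +378.1276
Stage 3 [90T→96T]: ω = 378.1276×90/96 = 354.4946 rpm, dir flips to −; running = −354.4946
Stage 4 [89T→45T]: ω = 354.4946×89/45 = 701.1115 rpm, dir flips to +; running = +701.1115
Stage 5 [41T→55T]: ω = 701.1115×41/55 = 522.6468 rpm, dir flips to −; running = −522.6468
Stage 6 [25T→91T]: ω = 522.6468×25/91 = 143.5843 rpm, dir flips to +; running = +143.5843

+143.5843 rpm (same as input, |ω| = 143.5843 rpm)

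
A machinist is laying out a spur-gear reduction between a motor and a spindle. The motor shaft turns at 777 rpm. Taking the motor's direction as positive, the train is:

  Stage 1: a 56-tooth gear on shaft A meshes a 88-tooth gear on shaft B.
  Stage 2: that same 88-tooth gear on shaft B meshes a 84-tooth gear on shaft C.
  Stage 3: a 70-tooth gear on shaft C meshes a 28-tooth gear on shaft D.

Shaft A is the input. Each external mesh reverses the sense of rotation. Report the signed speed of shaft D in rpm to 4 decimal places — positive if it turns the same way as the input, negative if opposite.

-1295.0000 rpm (opposite to input, |ω| = 1295.0000 rpm)

Stage 1 [56T→88T]: ω = 777.0000×56/88 = 494.4545 rpm, dir flips to −; running = −494.4545
Stage 2 [88T→84T]: ω = 494.4545×88/84 = 518.0000 rpm, dir flips to +; running = +518.0000
Stage 3 [70T→28T]: ω = 518.0000×70/28 = 1295.0000 rpm, dir flips to −; running = −1295.0000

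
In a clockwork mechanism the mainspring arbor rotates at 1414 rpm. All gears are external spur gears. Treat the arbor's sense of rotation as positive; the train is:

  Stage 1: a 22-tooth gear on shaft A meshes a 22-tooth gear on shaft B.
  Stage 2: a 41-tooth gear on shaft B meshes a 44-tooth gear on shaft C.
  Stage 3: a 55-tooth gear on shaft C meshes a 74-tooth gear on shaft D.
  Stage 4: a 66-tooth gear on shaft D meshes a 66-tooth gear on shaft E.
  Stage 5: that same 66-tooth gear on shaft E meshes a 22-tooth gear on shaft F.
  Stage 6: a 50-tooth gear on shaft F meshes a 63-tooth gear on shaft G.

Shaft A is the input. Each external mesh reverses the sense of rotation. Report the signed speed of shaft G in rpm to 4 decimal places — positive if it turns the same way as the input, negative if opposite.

+2331.6441 rpm (same as input, |ω| = 2331.6441 rpm)

Stage 1 [22T→22T]: ω = 1414.0000×22/22 = 1414.0000 rpm, dir flips to −; running = −1414.0000
Stage 2 [41T→44T]: ω = 1414.0000×41/44 = 1317.5909 rpm, dir flips to +; running = +1317.5909
Stage 3 [55T→74T]: ω = 1317.5909×55/74 = 979.2905 rpm, dir flips to −; running = −979.2905
Stage 4 [66T→66T]: ω = 979.2905×66/66 = 979.2905 rpm, dir flips to +; running = +979.2905
Stage 5 [66T→22T]: ω = 979.2905×66/22 = 2937.8716 rpm, dir flips to −; running = −2937.8716
Stage 6 [50T→63T]: ω = 2937.8716×50/63 = 2331.6441 rpm, dir flips to +; running = +2331.6441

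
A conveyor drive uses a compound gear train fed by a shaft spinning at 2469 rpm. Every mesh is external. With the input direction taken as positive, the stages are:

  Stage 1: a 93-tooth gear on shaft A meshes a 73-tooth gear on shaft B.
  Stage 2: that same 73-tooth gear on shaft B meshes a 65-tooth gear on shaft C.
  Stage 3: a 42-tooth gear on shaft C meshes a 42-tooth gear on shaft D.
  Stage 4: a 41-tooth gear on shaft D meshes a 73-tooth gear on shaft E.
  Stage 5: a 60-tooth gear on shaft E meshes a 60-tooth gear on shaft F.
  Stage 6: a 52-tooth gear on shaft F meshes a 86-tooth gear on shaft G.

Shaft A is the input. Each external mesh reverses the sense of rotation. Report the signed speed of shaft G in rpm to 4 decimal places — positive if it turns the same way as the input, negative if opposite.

Stage 1 [93T→73T]: ω = 2469.0000×93/73 = 3145.4384 rpm, dir flips to −; running = −3145.4384
Stage 2 [73T→65T]: ω = 3145.4384×73/65 = 3532.5692 rpm, dir flips to +; running = +3532.5692
Stage 3 [42T→42T]: ω = 3532.5692×42/42 = 3532.5692 rpm, dir flips to −; running = −3532.5692
Stage 4 [41T→73T]: ω = 3532.5692×41/73 = 1984.0457 rpm, dir flips to +; running = +1984.0457
Stage 5 [60T→60T]: ω = 1984.0457×60/60 = 1984.0457 rpm, dir flips to −; running = −1984.0457
Stage 6 [52T→86T]: ω = 1984.0457×52/86 = 1199.6556 rpm, dir flips to +; running = +1199.6556

+1199.6556 rpm (same as input, |ω| = 1199.6556 rpm)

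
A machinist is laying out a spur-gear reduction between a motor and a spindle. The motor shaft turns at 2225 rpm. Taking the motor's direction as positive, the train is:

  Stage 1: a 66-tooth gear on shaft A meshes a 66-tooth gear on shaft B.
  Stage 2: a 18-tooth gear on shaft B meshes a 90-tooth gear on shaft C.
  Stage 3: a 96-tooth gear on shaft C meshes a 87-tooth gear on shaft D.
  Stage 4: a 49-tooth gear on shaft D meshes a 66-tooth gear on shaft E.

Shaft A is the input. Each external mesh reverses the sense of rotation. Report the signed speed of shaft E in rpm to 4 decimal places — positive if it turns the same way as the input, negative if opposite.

Stage 1 [66T→66T]: ω = 2225.0000×66/66 = 2225.0000 rpm, dir flips to −; running = −2225.0000
Stage 2 [18T→90T]: ω = 2225.0000×18/90 = 445.0000 rpm, dir flips to +; running = +445.0000
Stage 3 [96T→87T]: ω = 445.0000×96/87 = 491.0345 rpm, dir flips to −; running = −491.0345
Stage 4 [49T→66T]: ω = 491.0345×49/66 = 364.5559 rpm, dir flips to +; running = +364.5559

+364.5559 rpm (same as input, |ω| = 364.5559 rpm)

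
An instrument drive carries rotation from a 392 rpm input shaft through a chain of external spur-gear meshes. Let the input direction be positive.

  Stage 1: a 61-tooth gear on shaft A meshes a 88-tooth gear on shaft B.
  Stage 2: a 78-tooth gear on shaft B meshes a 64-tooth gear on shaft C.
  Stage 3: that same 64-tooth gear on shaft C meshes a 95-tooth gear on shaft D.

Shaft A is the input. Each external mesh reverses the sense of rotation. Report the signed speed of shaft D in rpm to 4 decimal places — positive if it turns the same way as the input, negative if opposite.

Stage 1 [61T→88T]: ω = 392.0000×61/88 = 271.7273 rpm, dir flips to −; running = −271.7273
Stage 2 [78T→64T]: ω = 271.7273×78/64 = 331.1676 rpm, dir flips to +; running = +331.1676
Stage 3 [64T→95T]: ω = 331.1676×64/95 = 223.1024 rpm, dir flips to −; running = −223.1024

-223.1024 rpm (opposite to input, |ω| = 223.1024 rpm)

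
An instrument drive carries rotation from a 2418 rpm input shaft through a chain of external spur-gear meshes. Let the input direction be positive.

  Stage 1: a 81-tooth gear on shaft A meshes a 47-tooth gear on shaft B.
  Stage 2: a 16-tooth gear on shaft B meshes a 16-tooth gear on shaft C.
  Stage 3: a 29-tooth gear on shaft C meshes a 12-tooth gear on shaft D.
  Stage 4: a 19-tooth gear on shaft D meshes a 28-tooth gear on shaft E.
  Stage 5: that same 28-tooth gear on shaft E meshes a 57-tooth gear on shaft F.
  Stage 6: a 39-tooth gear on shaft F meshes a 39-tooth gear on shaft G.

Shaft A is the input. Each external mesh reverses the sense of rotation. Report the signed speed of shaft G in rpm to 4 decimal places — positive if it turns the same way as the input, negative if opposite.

Stage 1 [81T→47T]: ω = 2418.0000×81/47 = 4167.1915 rpm, dir flips to −; running = −4167.1915
Stage 2 [16T→16T]: ω = 4167.1915×16/16 = 4167.1915 rpm, dir flips to +; running = +4167.1915
Stage 3 [29T→12T]: ω = 4167.1915×29/12 = 10070.7128 rpm, dir flips to −; running = −10070.7128
Stage 4 [19T→28T]: ω = 10070.7128×19/28 = 6833.6979 rpm, dir flips to +; running = +6833.6979
Stage 5 [28T→57T]: ω = 6833.6979×28/57 = 3356.9043 rpm, dir flips to −; running = −3356.9043
Stage 6 [39T→39T]: ω = 3356.9043×39/39 = 3356.9043 rpm, dir flips to +; running = +3356.9043

+3356.9043 rpm (same as input, |ω| = 3356.9043 rpm)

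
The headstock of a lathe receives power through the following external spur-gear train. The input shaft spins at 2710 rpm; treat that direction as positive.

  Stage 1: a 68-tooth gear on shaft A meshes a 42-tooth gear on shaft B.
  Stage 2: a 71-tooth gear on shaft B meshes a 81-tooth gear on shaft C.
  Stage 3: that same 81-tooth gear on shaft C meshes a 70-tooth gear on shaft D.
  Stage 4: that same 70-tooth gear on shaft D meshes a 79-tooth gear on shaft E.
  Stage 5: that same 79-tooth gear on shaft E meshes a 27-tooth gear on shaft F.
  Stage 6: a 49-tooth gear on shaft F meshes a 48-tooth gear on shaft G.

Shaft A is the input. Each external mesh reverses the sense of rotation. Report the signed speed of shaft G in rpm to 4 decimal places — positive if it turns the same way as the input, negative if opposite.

+11778.1842 rpm (same as input, |ω| = 11778.1842 rpm)

Stage 1 [68T→42T]: ω = 2710.0000×68/42 = 4387.6190 rpm, dir flips to −; running = −4387.6190
Stage 2 [71T→81T]: ω = 4387.6190×71/81 = 3845.9377 rpm, dir flips to +; running = +3845.9377
Stage 3 [81T→70T]: ω = 3845.9377×81/70 = 4450.2993 rpm, dir flips to −; running = −4450.2993
Stage 4 [70T→79T]: ω = 4450.2993×70/79 = 3943.3032 rpm, dir flips to +; running = +3943.3032
Stage 5 [79T→27T]: ω = 3943.3032×79/27 = 11537.8131 rpm, dir flips to −; running = −11537.8131
Stage 6 [49T→48T]: ω = 11537.8131×49/48 = 11778.1842 rpm, dir flips to +; running = +11778.1842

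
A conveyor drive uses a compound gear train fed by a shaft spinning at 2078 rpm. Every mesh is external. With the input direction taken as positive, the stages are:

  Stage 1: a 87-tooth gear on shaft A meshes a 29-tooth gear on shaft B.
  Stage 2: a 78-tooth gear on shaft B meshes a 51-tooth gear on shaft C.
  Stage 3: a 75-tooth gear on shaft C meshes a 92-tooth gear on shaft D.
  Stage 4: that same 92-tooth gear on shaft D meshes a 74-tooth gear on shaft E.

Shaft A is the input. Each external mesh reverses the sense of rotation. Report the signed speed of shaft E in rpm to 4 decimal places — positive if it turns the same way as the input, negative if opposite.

+9663.1955 rpm (same as input, |ω| = 9663.1955 rpm)

Stage 1 [87T→29T]: ω = 2078.0000×87/29 = 6234.0000 rpm, dir flips to −; running = −6234.0000
Stage 2 [78T→51T]: ω = 6234.0000×78/51 = 9534.3529 rpm, dir flips to +; running = +9534.3529
Stage 3 [75T→92T]: ω = 9534.3529×75/92 = 7772.5703 rpm, dir flips to −; running = −7772.5703
Stage 4 [92T→74T]: ω = 7772.5703×92/74 = 9663.1955 rpm, dir flips to +; running = +9663.1955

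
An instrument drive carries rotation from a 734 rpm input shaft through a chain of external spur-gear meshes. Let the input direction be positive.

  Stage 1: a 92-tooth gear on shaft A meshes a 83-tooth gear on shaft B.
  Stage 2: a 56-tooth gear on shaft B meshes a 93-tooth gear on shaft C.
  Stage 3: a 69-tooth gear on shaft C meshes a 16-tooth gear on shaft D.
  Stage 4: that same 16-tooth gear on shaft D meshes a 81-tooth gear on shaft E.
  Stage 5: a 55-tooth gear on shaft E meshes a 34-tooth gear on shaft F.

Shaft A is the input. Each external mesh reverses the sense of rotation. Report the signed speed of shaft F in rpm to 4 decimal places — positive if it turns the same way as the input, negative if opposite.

-675.0854 rpm (opposite to input, |ω| = 675.0854 rpm)

Stage 1 [92T→83T]: ω = 734.0000×92/83 = 813.5904 rpm, dir flips to −; running = −813.5904
Stage 2 [56T→93T]: ω = 813.5904×56/93 = 489.9039 rpm, dir flips to +; running = +489.9039
Stage 3 [69T→16T]: ω = 489.9039×69/16 = 2112.7105 rpm, dir flips to −; running = −2112.7105
Stage 4 [16T→81T]: ω = 2112.7105×16/81 = 417.3255 rpm, dir flips to +; running = +417.3255
Stage 5 [55T→34T]: ω = 417.3255×55/34 = 675.0854 rpm, dir flips to −; running = −675.0854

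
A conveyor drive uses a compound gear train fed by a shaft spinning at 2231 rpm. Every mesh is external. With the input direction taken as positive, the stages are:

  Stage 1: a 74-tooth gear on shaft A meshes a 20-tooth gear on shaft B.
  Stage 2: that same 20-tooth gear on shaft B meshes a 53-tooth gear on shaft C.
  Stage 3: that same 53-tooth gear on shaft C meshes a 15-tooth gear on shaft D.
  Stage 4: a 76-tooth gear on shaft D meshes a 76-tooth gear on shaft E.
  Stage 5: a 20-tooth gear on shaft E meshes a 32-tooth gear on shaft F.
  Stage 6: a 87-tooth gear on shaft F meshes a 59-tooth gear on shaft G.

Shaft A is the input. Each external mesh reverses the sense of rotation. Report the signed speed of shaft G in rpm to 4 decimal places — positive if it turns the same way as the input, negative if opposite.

+10143.4873 rpm (same as input, |ω| = 10143.4873 rpm)

Stage 1 [74T→20T]: ω = 2231.0000×74/20 = 8254.7000 rpm, dir flips to −; running = −8254.7000
Stage 2 [20T→53T]: ω = 8254.7000×20/53 = 3114.9811 rpm, dir flips to +; running = +3114.9811
Stage 3 [53T→15T]: ω = 3114.9811×53/15 = 11006.2667 rpm, dir flips to −; running = −11006.2667
Stage 4 [76T→76T]: ω = 11006.2667×76/76 = 11006.2667 rpm, dir flips to +; running = +11006.2667
Stage 5 [20T→32T]: ω = 11006.2667×20/32 = 6878.9167 rpm, dir flips to −; running = −6878.9167
Stage 6 [87T→59T]: ω = 6878.9167×87/59 = 10143.4873 rpm, dir flips to +; running = +10143.4873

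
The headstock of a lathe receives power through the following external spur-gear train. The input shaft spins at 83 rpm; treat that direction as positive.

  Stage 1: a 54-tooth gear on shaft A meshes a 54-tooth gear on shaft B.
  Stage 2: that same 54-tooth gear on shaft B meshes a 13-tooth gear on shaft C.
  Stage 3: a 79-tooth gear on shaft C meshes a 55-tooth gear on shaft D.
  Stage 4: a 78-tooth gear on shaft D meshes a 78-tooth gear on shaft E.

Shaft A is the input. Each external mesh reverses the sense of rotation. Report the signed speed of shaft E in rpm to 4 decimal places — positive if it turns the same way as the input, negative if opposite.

Stage 1 [54T→54T]: ω = 83.0000×54/54 = 83.0000 rpm, dir flips to −; running = −83.0000
Stage 2 [54T→13T]: ω = 83.0000×54/13 = 344.7692 rpm, dir flips to +; running = +344.7692
Stage 3 [79T→55T]: ω = 344.7692×79/55 = 495.2140 rpm, dir flips to −; running = −495.2140
Stage 4 [78T→78T]: ω = 495.2140×78/78 = 495.2140 rpm, dir flips to +; running = +495.2140

+495.2140 rpm (same as input, |ω| = 495.2140 rpm)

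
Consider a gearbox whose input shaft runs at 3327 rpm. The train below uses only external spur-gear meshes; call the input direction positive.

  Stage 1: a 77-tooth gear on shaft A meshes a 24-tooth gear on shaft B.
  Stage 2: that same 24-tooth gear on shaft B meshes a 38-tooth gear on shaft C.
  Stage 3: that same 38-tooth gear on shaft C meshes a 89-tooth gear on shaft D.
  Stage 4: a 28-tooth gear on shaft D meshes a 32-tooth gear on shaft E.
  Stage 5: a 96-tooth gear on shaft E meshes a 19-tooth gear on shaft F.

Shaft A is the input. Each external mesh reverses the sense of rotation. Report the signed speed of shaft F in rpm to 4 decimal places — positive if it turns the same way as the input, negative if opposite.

Stage 1 [77T→24T]: ω = 3327.0000×77/24 = 10674.1250 rpm, dir flips to −; running = −10674.1250
Stage 2 [24T→38T]: ω = 10674.1250×24/38 = 6741.5526 rpm, dir flips to +; running = +6741.5526
Stage 3 [38T→89T]: ω = 6741.5526×38/89 = 2878.4157 rpm, dir flips to −; running = −2878.4157
Stage 4 [28T→32T]: ω = 2878.4157×28/32 = 2518.6138 rpm, dir flips to +; running = +2518.6138
Stage 5 [96T→19T]: ω = 2518.6138×96/19 = 12725.6274 rpm, dir flips to −; running = −12725.6274

-12725.6274 rpm (opposite to input, |ω| = 12725.6274 rpm)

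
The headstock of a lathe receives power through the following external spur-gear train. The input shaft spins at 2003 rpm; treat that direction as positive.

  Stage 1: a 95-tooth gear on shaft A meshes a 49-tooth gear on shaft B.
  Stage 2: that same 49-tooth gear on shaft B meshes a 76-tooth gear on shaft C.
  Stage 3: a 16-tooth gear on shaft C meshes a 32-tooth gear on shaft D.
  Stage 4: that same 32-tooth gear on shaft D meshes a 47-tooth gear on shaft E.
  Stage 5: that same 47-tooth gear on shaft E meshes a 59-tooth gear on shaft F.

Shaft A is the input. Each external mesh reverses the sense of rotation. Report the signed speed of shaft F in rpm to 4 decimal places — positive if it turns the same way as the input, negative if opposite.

Stage 1 [95T→49T]: ω = 2003.0000×95/49 = 3883.3673 rpm, dir flips to −; running = −3883.3673
Stage 2 [49T→76T]: ω = 3883.3673×49/76 = 2503.7500 rpm, dir flips to +; running = +2503.7500
Stage 3 [16T→32T]: ω = 2503.7500×16/32 = 1251.8750 rpm, dir flips to −; running = −1251.8750
Stage 4 [32T→47T]: ω = 1251.8750×32/47 = 852.3404 rpm, dir flips to +; running = +852.3404
Stage 5 [47T→59T]: ω = 852.3404×47/59 = 678.9831 rpm, dir flips to −; running = −678.9831

-678.9831 rpm (opposite to input, |ω| = 678.9831 rpm)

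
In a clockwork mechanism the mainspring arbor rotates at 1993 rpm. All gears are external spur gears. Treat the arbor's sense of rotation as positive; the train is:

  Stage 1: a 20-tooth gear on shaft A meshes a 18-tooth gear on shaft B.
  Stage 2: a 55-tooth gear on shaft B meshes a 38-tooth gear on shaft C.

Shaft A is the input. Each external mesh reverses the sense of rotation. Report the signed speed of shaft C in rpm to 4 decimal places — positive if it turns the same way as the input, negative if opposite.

Stage 1 [20T→18T]: ω = 1993.0000×20/18 = 2214.4444 rpm, dir flips to −; running = −2214.4444
Stage 2 [55T→38T]: ω = 2214.4444×55/38 = 3205.1170 rpm, dir flips to +; running = +3205.1170

+3205.1170 rpm (same as input, |ω| = 3205.1170 rpm)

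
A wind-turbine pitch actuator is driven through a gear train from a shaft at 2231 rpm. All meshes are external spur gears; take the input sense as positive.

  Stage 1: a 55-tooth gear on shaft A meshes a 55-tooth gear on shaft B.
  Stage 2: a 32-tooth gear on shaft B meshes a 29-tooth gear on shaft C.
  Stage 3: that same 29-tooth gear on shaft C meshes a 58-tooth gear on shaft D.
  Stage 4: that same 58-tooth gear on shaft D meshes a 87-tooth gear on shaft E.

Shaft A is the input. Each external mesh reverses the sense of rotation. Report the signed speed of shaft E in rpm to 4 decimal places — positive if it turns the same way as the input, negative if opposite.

+820.5977 rpm (same as input, |ω| = 820.5977 rpm)

Stage 1 [55T→55T]: ω = 2231.0000×55/55 = 2231.0000 rpm, dir flips to −; running = −2231.0000
Stage 2 [32T→29T]: ω = 2231.0000×32/29 = 2461.7931 rpm, dir flips to +; running = +2461.7931
Stage 3 [29T→58T]: ω = 2461.7931×29/58 = 1230.8966 rpm, dir flips to −; running = −1230.8966
Stage 4 [58T→87T]: ω = 1230.8966×58/87 = 820.5977 rpm, dir flips to +; running = +820.5977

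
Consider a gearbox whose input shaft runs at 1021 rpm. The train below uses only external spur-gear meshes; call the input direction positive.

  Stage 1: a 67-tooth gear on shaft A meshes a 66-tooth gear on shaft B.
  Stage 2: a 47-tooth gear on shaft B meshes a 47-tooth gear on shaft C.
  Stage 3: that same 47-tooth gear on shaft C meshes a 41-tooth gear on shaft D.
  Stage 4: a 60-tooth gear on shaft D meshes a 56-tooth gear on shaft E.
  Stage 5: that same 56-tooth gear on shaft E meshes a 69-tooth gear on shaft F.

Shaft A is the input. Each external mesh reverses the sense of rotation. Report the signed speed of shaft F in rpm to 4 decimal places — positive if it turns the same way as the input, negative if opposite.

-1033.1723 rpm (opposite to input, |ω| = 1033.1723 rpm)

Stage 1 [67T→66T]: ω = 1021.0000×67/66 = 1036.4697 rpm, dir flips to −; running = −1036.4697
Stage 2 [47T→47T]: ω = 1036.4697×47/47 = 1036.4697 rpm, dir flips to +; running = +1036.4697
Stage 3 [47T→41T]: ω = 1036.4697×47/41 = 1188.1482 rpm, dir flips to −; running = −1188.1482
Stage 4 [60T→56T]: ω = 1188.1482×60/56 = 1273.0159 rpm, dir flips to +; running = +1273.0159
Stage 5 [56T→69T]: ω = 1273.0159×56/69 = 1033.1723 rpm, dir flips to −; running = −1033.1723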